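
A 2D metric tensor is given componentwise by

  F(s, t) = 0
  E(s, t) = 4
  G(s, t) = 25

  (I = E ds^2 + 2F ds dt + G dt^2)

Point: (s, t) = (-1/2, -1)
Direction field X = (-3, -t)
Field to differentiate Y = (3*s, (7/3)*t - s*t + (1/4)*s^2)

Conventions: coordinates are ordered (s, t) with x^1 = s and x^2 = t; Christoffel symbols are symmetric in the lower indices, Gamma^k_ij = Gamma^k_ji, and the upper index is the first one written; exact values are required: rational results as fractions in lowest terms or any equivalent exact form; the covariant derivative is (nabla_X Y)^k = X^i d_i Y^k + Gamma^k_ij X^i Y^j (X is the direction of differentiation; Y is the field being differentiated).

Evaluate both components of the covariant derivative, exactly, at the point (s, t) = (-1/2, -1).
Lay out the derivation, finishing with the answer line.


E = 4, F = 0, G = 25 at the point
E_s = 0, E_t = 0, F_s = 0, F_t = 0, G_s = 0, G_t = 0
EG - F^2 = 100;  g^inv = (1/100) * [[25, 0], [0, 4]]
first-kind symbols [ij,l] = (1/2)(d_i g_jl + d_j g_il - d_l g_ij): [ss,s] = E_s/2 = 0, [ss,t] = F_s - E_t/2 = 0, [st,s] = E_t/2 = 0, [st,t] = G_s/2 = 0, [tt,s] = F_t - G_s/2 = 0, [tt,t] = G_t/2 = 0
Gamma^s_ij = (G*[ij,s] - F*[ij,t])/(EG - F^2), Gamma^t_ij = (E*[ij,t] - F*[ij,s])/(EG - F^2)
Gamma_sss = 0, Gamma_sst = 0, Gamma_stt = 0, Gamma_tss = 0, Gamma_tst = 0, Gamma_ttt = 0
X = (-3, 1), Y = (-3/2, -133/48) at the point

Answer: (nabla_X Y)^s = -9, (nabla_X Y)^t = 7/12


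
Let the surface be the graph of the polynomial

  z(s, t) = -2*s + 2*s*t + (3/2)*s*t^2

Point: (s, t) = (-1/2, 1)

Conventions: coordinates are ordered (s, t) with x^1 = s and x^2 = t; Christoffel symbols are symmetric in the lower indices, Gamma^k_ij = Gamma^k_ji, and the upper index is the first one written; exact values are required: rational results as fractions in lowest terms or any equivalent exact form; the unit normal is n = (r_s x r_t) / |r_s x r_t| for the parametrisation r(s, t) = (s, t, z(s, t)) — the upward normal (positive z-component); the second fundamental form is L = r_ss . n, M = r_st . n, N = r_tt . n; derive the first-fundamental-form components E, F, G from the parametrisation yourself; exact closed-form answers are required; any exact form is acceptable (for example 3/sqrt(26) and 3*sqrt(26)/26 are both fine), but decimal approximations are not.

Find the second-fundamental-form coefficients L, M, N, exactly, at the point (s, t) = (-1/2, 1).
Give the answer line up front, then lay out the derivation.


Answer: L = 0, M = 5*sqrt(38)/19, N = -3*sqrt(38)/38

z_s = 3/2, z_t = -5/2, z_ss = 0, z_st = 5, z_tt = -3/2
E = 13/4, F = -15/4, G = 29/4; answer radicand W^2 = 19/2
unnormalised second-form numerators: l = 0, m = 5, n = -3/2; L = l/sqrt(19/2), and similarly M = m/sqrt(W^2), N = n/sqrt(W^2)


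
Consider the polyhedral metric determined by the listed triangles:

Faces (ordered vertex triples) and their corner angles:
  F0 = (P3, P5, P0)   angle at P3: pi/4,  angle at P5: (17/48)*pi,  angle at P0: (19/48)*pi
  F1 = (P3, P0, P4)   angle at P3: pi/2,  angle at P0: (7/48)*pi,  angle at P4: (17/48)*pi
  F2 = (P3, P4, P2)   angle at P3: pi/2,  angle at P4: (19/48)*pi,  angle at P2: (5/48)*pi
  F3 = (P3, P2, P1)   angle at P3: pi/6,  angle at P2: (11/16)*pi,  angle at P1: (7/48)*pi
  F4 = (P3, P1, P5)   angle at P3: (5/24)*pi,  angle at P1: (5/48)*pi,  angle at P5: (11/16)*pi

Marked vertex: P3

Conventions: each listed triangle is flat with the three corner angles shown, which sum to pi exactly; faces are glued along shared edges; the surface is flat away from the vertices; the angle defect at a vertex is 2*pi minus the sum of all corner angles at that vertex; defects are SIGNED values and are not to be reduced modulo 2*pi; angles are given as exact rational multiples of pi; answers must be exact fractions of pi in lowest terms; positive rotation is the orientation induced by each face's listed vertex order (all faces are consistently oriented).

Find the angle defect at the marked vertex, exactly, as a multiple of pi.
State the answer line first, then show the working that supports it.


Answer: defect(P3) = (3/8)*pi

Sum of corner angles at P3: (13/8)*pi
defect = 2*pi - (13/8)*pi


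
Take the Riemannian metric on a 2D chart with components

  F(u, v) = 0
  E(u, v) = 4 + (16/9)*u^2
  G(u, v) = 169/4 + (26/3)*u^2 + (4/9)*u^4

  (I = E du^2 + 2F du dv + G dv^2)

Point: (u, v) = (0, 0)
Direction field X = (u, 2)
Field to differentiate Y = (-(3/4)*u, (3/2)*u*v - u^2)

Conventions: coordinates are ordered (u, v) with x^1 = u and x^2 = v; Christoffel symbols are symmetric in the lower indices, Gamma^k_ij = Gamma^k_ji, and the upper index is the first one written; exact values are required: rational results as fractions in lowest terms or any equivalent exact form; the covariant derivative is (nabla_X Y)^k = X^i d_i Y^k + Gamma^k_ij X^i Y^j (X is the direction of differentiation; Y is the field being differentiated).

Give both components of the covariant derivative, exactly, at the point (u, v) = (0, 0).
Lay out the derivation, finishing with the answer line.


E = 4, F = 0, G = 169/4 at the point
E_u = 0, E_v = 0, F_u = 0, F_v = 0, G_u = 0, G_v = 0
EG - F^2 = 169;  g^inv = (1/169) * [[169/4, 0], [0, 4]]
first-kind symbols [ij,l] = (1/2)(d_i g_jl + d_j g_il - d_l g_ij): [uu,u] = E_u/2 = 0, [uu,v] = F_u - E_v/2 = 0, [uv,u] = E_v/2 = 0, [uv,v] = G_u/2 = 0, [vv,u] = F_v - G_u/2 = 0, [vv,v] = G_v/2 = 0
Gamma^u_ij = (G*[ij,u] - F*[ij,v])/(EG - F^2), Gamma^v_ij = (E*[ij,v] - F*[ij,u])/(EG - F^2)
Gamma_uuu = 0, Gamma_uuv = 0, Gamma_uvv = 0, Gamma_vuu = 0, Gamma_vuv = 0, Gamma_vvv = 0
X = (0, 2), Y = (0, 0) at the point

Answer: (nabla_X Y)^u = 0, (nabla_X Y)^v = 0


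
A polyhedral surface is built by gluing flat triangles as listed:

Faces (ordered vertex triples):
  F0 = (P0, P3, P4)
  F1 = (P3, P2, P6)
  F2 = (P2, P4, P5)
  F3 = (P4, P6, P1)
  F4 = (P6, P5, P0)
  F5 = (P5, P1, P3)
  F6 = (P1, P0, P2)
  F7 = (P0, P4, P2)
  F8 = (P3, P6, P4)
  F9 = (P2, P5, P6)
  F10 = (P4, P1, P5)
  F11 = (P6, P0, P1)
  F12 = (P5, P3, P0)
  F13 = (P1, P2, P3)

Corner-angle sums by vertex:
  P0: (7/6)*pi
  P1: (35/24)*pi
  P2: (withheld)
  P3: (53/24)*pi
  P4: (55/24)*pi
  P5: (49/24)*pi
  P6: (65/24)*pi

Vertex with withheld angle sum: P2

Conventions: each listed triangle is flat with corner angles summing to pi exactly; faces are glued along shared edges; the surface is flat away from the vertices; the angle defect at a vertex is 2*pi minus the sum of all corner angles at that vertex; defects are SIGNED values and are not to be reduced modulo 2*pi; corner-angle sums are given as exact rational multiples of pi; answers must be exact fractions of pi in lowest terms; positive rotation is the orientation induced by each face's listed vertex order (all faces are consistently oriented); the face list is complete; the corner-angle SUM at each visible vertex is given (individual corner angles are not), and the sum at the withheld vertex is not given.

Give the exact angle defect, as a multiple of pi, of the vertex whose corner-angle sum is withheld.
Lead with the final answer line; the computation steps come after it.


Answer: defect(P2) = -pi/8

V = 7, E = 21, F = 14; chi = V - E + F = 0
Gauss-Bonnet: total defect = 2*pi*chi = 0; visible defects sum to pi/8


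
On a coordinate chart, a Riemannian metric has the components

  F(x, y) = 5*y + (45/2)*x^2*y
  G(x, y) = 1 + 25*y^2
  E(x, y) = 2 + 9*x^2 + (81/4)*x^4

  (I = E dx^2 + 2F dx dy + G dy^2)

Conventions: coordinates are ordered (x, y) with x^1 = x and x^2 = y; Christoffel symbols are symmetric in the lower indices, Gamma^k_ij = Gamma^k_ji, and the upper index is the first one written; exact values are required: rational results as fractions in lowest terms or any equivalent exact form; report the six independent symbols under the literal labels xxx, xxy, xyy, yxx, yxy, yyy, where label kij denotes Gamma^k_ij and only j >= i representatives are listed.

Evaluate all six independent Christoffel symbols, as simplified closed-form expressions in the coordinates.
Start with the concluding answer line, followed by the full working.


Answer: Gamma_xxx = (162*x^3 + 36*x)/(81*x^4 + 36*x^2 + 100*y^2 + 8), Gamma_xxy = 0, Gamma_xyy = (90*x^2 + 20)/(81*x^4 + 36*x^2 + 100*y^2 + 8), Gamma_yxx = 180*x*y/(81*x^4 + 36*x^2 + 100*y^2 + 8), Gamma_yxy = 0, Gamma_yyy = 100*y/(81*x^4 + 36*x^2 + 100*y^2 + 8)

E = 2 + 9*x^2 + (81/4)*x^4; F = 5*y + (45/2)*x^2*y; G = 1 + 25*y^2
Gamma^k_ij = (1/2) g^{kl} (d_i g_jl + d_j g_il - d_l g_ij), with g^inv = (1/(EG-F^2)) [[G, -F], [-F, E]]
first partials: E_x = 18*x + 81*x^3, E_y = 0, F_x = 45*x*y, F_y = 5 + (45/2)*x^2, G_x = 0, G_y = 50*y
D = EG - F^2 = 2 + 25*y^2 + 9*x^2 + (81/4)*x^4
expanded: Gamma^x_xx = (G E_x - 2F F_x + F E_y)/(2D), Gamma^x_xy = (G E_y - F G_x)/(2D), Gamma^x_yy = (2G F_y - G G_x - F G_y)/(2D), Gamma^y_xx = (2E F_x - E E_y - F E_x)/(2D), Gamma^y_xy = (E G_x - F E_y)/(2D), Gamma^y_yy = (E G_y - 2F F_y + F G_x)/(2D); substitute and cancel common factors


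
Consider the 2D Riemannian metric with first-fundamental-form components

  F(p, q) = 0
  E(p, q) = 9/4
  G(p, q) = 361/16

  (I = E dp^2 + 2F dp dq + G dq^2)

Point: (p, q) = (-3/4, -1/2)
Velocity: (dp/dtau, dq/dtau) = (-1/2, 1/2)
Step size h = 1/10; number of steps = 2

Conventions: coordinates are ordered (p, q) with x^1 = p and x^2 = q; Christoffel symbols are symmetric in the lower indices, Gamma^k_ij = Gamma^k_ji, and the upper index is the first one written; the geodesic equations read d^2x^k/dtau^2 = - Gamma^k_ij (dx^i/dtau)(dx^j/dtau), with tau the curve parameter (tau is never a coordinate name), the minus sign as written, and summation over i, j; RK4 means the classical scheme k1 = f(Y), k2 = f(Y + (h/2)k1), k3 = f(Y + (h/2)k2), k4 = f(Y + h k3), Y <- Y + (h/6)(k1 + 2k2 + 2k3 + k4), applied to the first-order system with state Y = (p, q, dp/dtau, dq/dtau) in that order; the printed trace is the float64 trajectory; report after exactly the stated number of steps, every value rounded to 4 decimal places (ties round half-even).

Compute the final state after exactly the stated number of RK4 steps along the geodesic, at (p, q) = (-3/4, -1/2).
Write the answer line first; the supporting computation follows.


Answer: p = -0.8500, q = -0.4000, dp/dtau = -0.5000, dq/dtau = 0.5000

f(Y) = (dp/dtau, dq/dtau, -Gamma^p_ij Y'^i Y'^j, -Gamma^q_ij Y'^i Y'^j) with the Gammas evaluated at the stage position; h = 0.100000; intermediate values shown to 6 dp
step 0: p = -0.7500, q = -0.5000, dp/dtau = -0.5000, dq/dtau = 0.5000
step 1:
  k1: at (p, q) = (-0.750000, -0.500000), (dp/dtau, dq/dtau) = (-0.500000, 0.500000); Gamma_ppp = 0.000000, Gamma_ppq = 0.000000, Gamma_pqq = 0.000000, Gamma_qpp = 0.000000, Gamma_qpq = 0.000000, Gamma_qqq = 0.000000; k1 = (-0.500000, 0.500000, 0.000000, 0.000000)
  k2: at (p, q) = (-0.775000, -0.475000), (dp/dtau, dq/dtau) = (-0.500000, 0.500000); Gamma_ppp = 0.000000, Gamma_ppq = 0.000000, Gamma_pqq = 0.000000, Gamma_qpp = 0.000000, Gamma_qpq = 0.000000, Gamma_qqq = 0.000000; k2 = (-0.500000, 0.500000, 0.000000, 0.000000)
  k3: at (p, q) = (-0.775000, -0.475000), (dp/dtau, dq/dtau) = (-0.500000, 0.500000); Gamma_ppp = 0.000000, Gamma_ppq = 0.000000, Gamma_pqq = 0.000000, Gamma_qpp = 0.000000, Gamma_qpq = 0.000000, Gamma_qqq = 0.000000; k3 = (-0.500000, 0.500000, 0.000000, 0.000000)
  k4: at (p, q) = (-0.800000, -0.450000), (dp/dtau, dq/dtau) = (-0.500000, 0.500000); Gamma_ppp = 0.000000, Gamma_ppq = 0.000000, Gamma_pqq = 0.000000, Gamma_qpp = 0.000000, Gamma_qpq = 0.000000, Gamma_qqq = 0.000000; k4 = (-0.500000, 0.500000, 0.000000, 0.000000)
  Y <- Y + (h/6)(k1 + 2k2 + 2k3 + k4): p = -0.8000, q = -0.4500, dp/dtau = -0.5000, dq/dtau = 0.5000
step 2:
  k1: at (p, q) = (-0.800000, -0.450000), (dp/dtau, dq/dtau) = (-0.500000, 0.500000); Gamma_ppp = 0.000000, Gamma_ppq = 0.000000, Gamma_pqq = 0.000000, Gamma_qpp = 0.000000, Gamma_qpq = 0.000000, Gamma_qqq = 0.000000; k1 = (-0.500000, 0.500000, 0.000000, 0.000000)
  k2: at (p, q) = (-0.825000, -0.425000), (dp/dtau, dq/dtau) = (-0.500000, 0.500000); Gamma_ppp = 0.000000, Gamma_ppq = 0.000000, Gamma_pqq = 0.000000, Gamma_qpp = 0.000000, Gamma_qpq = 0.000000, Gamma_qqq = 0.000000; k2 = (-0.500000, 0.500000, 0.000000, 0.000000)
  k3: at (p, q) = (-0.825000, -0.425000), (dp/dtau, dq/dtau) = (-0.500000, 0.500000); Gamma_ppp = 0.000000, Gamma_ppq = 0.000000, Gamma_pqq = 0.000000, Gamma_qpp = 0.000000, Gamma_qpq = 0.000000, Gamma_qqq = 0.000000; k3 = (-0.500000, 0.500000, 0.000000, 0.000000)
  k4: at (p, q) = (-0.850000, -0.400000), (dp/dtau, dq/dtau) = (-0.500000, 0.500000); Gamma_ppp = 0.000000, Gamma_ppq = 0.000000, Gamma_pqq = 0.000000, Gamma_qpp = 0.000000, Gamma_qpq = 0.000000, Gamma_qqq = 0.000000; k4 = (-0.500000, 0.500000, 0.000000, 0.000000)
  Y <- Y + (h/6)(k1 + 2k2 + 2k3 + k4): p = -0.8500, q = -0.4000, dp/dtau = -0.5000, dq/dtau = 0.5000


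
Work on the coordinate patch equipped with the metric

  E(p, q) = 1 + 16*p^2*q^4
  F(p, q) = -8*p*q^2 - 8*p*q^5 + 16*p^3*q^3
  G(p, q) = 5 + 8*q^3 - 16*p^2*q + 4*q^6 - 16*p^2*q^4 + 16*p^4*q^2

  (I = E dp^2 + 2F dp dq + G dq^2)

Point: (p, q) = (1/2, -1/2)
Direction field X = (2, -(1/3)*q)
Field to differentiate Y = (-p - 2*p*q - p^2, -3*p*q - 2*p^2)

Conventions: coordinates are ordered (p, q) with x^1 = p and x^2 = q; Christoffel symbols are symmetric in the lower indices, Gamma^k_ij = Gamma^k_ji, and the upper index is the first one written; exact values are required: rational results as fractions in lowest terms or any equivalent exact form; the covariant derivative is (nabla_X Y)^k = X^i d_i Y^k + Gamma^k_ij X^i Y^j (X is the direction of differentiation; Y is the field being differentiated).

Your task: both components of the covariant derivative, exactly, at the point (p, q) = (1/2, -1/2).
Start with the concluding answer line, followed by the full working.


Answer: (nabla_X Y)^p = -691/303, (nabla_X Y)^q = -149/202

E = 5/4, F = -9/8, G = 97/16 at the point
E_p = 1, E_q = -2, F_p = -13/4, F_q = 17/4, G_p = 9, G_q = 9/4
EG - F^2 = 101/16;  g^inv = (16/101) * [[97/16, 9/8], [9/8, 5/4]]
first-kind symbols [ij,l] = (1/2)(d_i g_jl + d_j g_il - d_l g_ij): [pp,p] = E_p/2 = 1/2, [pp,q] = F_p - E_q/2 = -9/4, [pq,p] = E_q/2 = -1, [pq,q] = G_p/2 = 9/2, [qq,p] = F_q - G_p/2 = -1/4, [qq,q] = G_q/2 = 9/8
Gamma^p_ij = (G*[ij,p] - F*[ij,q])/(EG - F^2), Gamma^q_ij = (E*[ij,q] - F*[ij,p])/(EG - F^2)
Gamma_ppp = 8/101, Gamma_ppq = -16/101, Gamma_pqq = -4/101, Gamma_qpp = -36/101, Gamma_qpq = 72/101, Gamma_qqq = 18/101
X = (2, 1/6), Y = (-1/4, 1/4) at the point


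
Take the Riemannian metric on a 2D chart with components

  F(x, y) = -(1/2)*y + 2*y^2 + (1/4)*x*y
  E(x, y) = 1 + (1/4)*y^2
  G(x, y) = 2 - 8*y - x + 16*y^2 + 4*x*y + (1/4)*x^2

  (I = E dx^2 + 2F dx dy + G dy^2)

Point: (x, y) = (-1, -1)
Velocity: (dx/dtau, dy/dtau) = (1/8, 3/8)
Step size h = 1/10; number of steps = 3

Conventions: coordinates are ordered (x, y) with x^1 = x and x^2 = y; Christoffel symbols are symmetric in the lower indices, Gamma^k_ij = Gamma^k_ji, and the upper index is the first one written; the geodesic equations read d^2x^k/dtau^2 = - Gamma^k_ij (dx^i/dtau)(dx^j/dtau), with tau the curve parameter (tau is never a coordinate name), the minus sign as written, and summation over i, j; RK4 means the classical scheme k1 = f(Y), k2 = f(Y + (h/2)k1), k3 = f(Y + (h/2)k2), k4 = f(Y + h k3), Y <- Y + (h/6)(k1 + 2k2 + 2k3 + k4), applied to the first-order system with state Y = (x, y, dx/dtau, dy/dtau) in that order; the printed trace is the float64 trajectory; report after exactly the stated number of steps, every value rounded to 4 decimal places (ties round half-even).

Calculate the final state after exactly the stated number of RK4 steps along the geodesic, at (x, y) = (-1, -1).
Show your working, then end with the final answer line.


f(Y) = (dx/dtau, dy/dtau, -Gamma^x_ij Y'^i Y'^j, -Gamma^y_ij Y'^i Y'^j) with the Gammas evaluated at the stage position; h = 0.100000; intermediate values shown to 6 dp
step 0: x = -1.0000, y = -1.0000, dx/dtau = 0.1250, dy/dtau = 0.3750
step 1:
  k1: at (x, y) = (-1.000000, -1.000000), (dx/dtau, dy/dtau) = (0.125000, 0.375000); Gamma_xxx = 0.000000, Gamma_xxy = -0.007937, Gamma_xyy = -0.063492, Gamma_yxx = 0.000000, Gamma_yxy = -0.087302, Gamma_yyy = -0.698413; k1 = (0.125000, 0.375000, 0.009673, 0.106399)
  k2: at (x, y) = (-0.993750, -0.981250), (dx/dtau, dy/dtau) = (0.125484, 0.380320); Gamma_xxx = 0.000000, Gamma_xxy = -0.008007, Gamma_xyy = -0.064056, Gamma_yxx = 0.000000, Gamma_yxy = -0.088484, Gamma_yyy = -0.707876; k2 = (0.125484, 0.380320, 0.010029, 0.110835)
  k3: at (x, y) = (-0.993726, -0.980984), (dx/dtau, dy/dtau) = (0.125501, 0.380542); Gamma_xxx = 0.000000, Gamma_xxy = -0.008008, Gamma_xyy = -0.064063, Gamma_yxx = 0.000000, Gamma_yxy = -0.088501, Gamma_yyy = -0.708008; k3 = (0.125501, 0.380542, 0.010042, 0.110981)
  k4: at (x, y) = (-0.987450, -0.961946), (dx/dtau, dy/dtau) = (0.126004, 0.386098); Gamma_xxx = 0.000000, Gamma_xxy = -0.008080, Gamma_xyy = -0.064640, Gamma_yxx = 0.000000, Gamma_yxy = -0.089734, Gamma_yyy = -0.717871; k4 = (0.126004, 0.386098, 0.010422, 0.115745)
  Y <- Y + (h/6)(k1 + 2k2 + 2k3 + k4): x = -0.9875, y = -0.9620, dx/dtau = 0.1260, dy/dtau = 0.3861
step 2:
  k1: at (x, y) = (-0.987450, -0.961953), (dx/dtau, dy/dtau) = (0.126004, 0.386096); Gamma_xxx = 0.000000, Gamma_xxy = -0.008080, Gamma_xyy = -0.064640, Gamma_yxx = 0.000000, Gamma_yxy = -0.089733, Gamma_yyy = -0.717868; k1 = (0.126004, 0.386096, 0.010422, 0.115744)
  k2: at (x, y) = (-0.981150, -0.942648), (dx/dtau, dy/dtau) = (0.126525, 0.391883); Gamma_xxx = 0.000000, Gamma_xxy = -0.008154, Gamma_xyy = -0.065231, Gamma_yxx = 0.000000, Gamma_yxy = -0.091017, Gamma_yyy = -0.728138; k2 = (0.126525, 0.391883, 0.010826, 0.120848)
  k3: at (x, y) = (-0.981124, -0.942359), (dx/dtau, dy/dtau) = (0.126545, 0.392139); Gamma_xxx = 0.000000, Gamma_xxy = -0.008155, Gamma_xyy = -0.065239, Gamma_yxx = 0.000000, Gamma_yxy = -0.091036, Gamma_yyy = -0.728290; k3 = (0.126545, 0.392139, 0.010841, 0.121026)
  k4: at (x, y) = (-0.974796, -0.922739), (dx/dtau, dy/dtau) = (0.127088, 0.398199); Gamma_xxx = 0.000000, Gamma_xxy = -0.008230, Gamma_xyy = -0.065844, Gamma_yxx = 0.000000, Gamma_yxy = -0.092378, Gamma_yyy = -0.739020; k4 = (0.127088, 0.398199, 0.011273, 0.126531)
  Y <- Y + (h/6)(k1 + 2k2 + 2k3 + k4): x = -0.9748, y = -0.9227, dx/dtau = 0.1271, dy/dtau = 0.3982
step 3:
  k1: at (x, y) = (-0.974797, -0.922747), (dx/dtau, dy/dtau) = (0.127088, 0.398197); Gamma_xxx = 0.000000, Gamma_xxy = -0.008230, Gamma_xyy = -0.065843, Gamma_yxx = 0.000000, Gamma_yxy = -0.092377, Gamma_yyy = -0.739016; k1 = (0.127088, 0.398197, 0.011273, 0.126528)
  k2: at (x, y) = (-0.968442, -0.902837), (dx/dtau, dy/dtau) = (0.127651, 0.404523); Gamma_xxx = 0.000000, Gamma_xxy = -0.008308, Gamma_xyy = -0.066462, Gamma_yxx = 0.000000, Gamma_yxy = -0.093777, Gamma_yyy = -0.750214; k2 = (0.127651, 0.404523, 0.011734, 0.132449)
  k3: at (x, y) = (-0.968414, -0.902521), (dx/dtau, dy/dtau) = (0.127674, 0.404819); Gamma_xxx = 0.000000, Gamma_xxy = -0.008309, Gamma_xyy = -0.066471, Gamma_yxx = 0.000000, Gamma_yxy = -0.093799, Gamma_yyy = -0.750390; k3 = (0.127674, 0.404819, 0.011752, 0.132669)
  k4: at (x, y) = (-0.962029, -0.882265), (dx/dtau, dy/dtau) = (0.128263, 0.411464); Gamma_xxx = 0.000000, Gamma_xxy = -0.008388, Gamma_xyy = -0.067104, Gamma_yxx = 0.000000, Gamma_yxy = -0.095265, Gamma_yyy = -0.762120; k4 = (0.128263, 0.411464, 0.012246, 0.139084)
  Y <- Y + (h/6)(k1 + 2k2 + 2k3 + k4): x = -0.9620, y = -0.8823, dx/dtau = 0.1283, dy/dtau = 0.4115

Answer: x = -0.9620, y = -0.8823, dx/dtau = 0.1283, dy/dtau = 0.4115


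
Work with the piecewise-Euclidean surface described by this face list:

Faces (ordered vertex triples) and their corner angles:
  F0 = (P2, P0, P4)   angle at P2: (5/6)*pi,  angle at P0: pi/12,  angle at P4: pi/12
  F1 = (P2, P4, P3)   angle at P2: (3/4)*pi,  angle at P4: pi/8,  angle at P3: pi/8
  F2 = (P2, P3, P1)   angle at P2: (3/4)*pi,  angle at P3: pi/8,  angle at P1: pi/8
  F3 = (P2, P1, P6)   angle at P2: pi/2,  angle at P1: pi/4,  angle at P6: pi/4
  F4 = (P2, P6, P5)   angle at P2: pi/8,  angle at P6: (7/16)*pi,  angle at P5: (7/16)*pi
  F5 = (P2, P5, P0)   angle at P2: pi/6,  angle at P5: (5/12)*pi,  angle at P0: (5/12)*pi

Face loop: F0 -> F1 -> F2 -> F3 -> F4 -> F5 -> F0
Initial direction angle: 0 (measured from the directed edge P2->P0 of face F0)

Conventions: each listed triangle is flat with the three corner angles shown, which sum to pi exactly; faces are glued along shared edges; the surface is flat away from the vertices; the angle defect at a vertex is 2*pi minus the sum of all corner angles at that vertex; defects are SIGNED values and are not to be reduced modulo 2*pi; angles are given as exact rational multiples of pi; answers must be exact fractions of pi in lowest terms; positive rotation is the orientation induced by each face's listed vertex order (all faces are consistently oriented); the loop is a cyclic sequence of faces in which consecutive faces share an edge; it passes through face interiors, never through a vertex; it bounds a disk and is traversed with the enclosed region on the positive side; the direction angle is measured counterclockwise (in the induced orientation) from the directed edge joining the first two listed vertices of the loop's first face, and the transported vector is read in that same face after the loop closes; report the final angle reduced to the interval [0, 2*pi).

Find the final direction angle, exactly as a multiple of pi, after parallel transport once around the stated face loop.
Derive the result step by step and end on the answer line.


enclosed vertex P2: corner angles sum to (25/8)*pi, defect = 2*pi - (25/8)*pi = (-9/8)*pi
holonomy = initial angle + sum of enclosed defects (mod 2*pi), positive in the induced orientation
final angle = 0 - (9/8)*pi = (7/8)*pi (mod 2*pi)

Answer: final direction angle = (7/8)*pi


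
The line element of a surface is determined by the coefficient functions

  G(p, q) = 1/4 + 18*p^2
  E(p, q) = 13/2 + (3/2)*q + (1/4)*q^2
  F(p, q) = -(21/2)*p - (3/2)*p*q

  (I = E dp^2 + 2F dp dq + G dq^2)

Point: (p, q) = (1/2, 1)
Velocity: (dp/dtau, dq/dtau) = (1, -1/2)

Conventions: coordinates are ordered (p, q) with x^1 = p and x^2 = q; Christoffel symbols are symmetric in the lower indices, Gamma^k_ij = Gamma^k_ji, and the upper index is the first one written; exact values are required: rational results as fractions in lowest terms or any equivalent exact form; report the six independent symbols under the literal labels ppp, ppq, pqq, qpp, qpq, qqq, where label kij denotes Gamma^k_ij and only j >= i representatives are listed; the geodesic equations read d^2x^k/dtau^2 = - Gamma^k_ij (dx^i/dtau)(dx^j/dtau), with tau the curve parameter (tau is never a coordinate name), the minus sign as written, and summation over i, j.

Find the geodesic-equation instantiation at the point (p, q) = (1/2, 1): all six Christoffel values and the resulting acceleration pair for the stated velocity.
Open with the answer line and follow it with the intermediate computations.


Answer: Gamma_ppp = -416/17, Gamma_ppq = 940/51, Gamma_pqq = -247/17, Gamma_qpp = -572/17, Gamma_qpq = 428/17, Gamma_qqq = -312/17; accelerations (d^2p/dtau^2, d^2q/dtau^2) = (9493/204, 1078/17)

E = 33/4, F = -6, G = 19/4 at the point
E_p = 0, E_q = 2, F_p = -12, F_q = -3/4, G_p = 18, G_q = 0
EG - F^2 = 51/16;  g^inv = (16/51) * [[19/4, 6], [6, 33/4]]
first-kind symbols [ij,l] = (1/2)(d_i g_jl + d_j g_il - d_l g_ij): [pp,p] = E_p/2 = 0, [pp,q] = F_p - E_q/2 = -13, [pq,p] = E_q/2 = 1, [pq,q] = G_p/2 = 9, [qq,p] = F_q - G_p/2 = -39/4, [qq,q] = G_q/2 = 0
Gamma^p_ij = (G*[ij,p] - F*[ij,q])/(EG - F^2), Gamma^q_ij = (E*[ij,q] - F*[ij,p])/(EG - F^2)
Gamma_ppp = -416/17, Gamma_ppq = 940/51, Gamma_pqq = -247/17, Gamma_qpp = -572/17, Gamma_qpq = 428/17, Gamma_qqq = -312/17
d^2p/dtau^2 = -(Gamma_ppp*(1)^2 + 2*Gamma_ppq*(1)*(-1/2) + Gamma_pqq*(-1/2)^2) = 9493/204
d^2q/dtau^2 = -(Gamma_qpp*(1)^2 + 2*Gamma_qpq*(1)*(-1/2) + Gamma_qqq*(-1/2)^2) = 1078/17


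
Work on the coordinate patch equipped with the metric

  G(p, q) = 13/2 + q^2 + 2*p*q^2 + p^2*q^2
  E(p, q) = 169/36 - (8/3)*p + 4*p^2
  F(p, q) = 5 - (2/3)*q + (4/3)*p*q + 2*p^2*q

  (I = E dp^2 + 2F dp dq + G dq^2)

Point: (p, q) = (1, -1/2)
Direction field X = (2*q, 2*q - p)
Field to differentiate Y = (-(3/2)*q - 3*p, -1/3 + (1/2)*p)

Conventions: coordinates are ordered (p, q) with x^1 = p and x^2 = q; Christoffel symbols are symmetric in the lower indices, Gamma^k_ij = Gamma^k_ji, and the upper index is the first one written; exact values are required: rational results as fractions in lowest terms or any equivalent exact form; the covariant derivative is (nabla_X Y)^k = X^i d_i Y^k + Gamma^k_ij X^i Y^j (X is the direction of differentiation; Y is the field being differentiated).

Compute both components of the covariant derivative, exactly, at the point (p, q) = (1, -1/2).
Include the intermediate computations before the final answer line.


E = 217/36, F = 11/3, G = 15/2 at the point
E_p = 16/3, E_q = 0, F_p = -8/3, F_q = 8/3, G_p = 1, G_q = -4
EG - F^2 = 2287/72;  g^inv = (72/2287) * [[15/2, -11/3], [-11/3, 217/36]]
first-kind symbols [ij,l] = (1/2)(d_i g_jl + d_j g_il - d_l g_ij): [pp,p] = E_p/2 = 8/3, [pp,q] = F_p - E_q/2 = -8/3, [pq,p] = E_q/2 = 0, [pq,q] = G_p/2 = 1/2, [qq,p] = F_q - G_p/2 = 13/6, [qq,q] = G_q/2 = -2
Gamma^p_ij = (G*[ij,p] - F*[ij,q])/(EG - F^2), Gamma^q_ij = (E*[ij,q] - F*[ij,p])/(EG - F^2)
Gamma_ppp = 2144/2287, Gamma_ppq = -132/2287, Gamma_pqq = 1698/2287, Gamma_qpp = -5584/6861, Gamma_qpq = 217/2287, Gamma_qqq = -1440/2287
X = (-1, -2), Y = (-9/4, 1/6) at the point

Answer: (nabla_X Y)^p = 17408/2287, (nabla_X Y)^q = -23467/13722


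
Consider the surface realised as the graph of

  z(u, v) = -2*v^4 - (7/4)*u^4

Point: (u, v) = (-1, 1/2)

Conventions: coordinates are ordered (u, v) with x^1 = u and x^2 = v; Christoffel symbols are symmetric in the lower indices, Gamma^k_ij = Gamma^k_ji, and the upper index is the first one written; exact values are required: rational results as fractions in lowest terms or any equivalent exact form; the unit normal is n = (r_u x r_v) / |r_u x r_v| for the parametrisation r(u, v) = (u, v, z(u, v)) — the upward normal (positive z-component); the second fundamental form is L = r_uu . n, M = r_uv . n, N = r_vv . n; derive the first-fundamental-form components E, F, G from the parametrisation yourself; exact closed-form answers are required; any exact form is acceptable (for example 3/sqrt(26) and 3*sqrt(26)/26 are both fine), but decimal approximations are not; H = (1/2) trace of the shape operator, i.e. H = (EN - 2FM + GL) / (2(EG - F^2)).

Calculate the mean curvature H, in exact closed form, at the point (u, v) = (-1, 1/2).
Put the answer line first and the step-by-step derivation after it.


Answer: H = -19*sqrt(51)/289

z_u = 7, z_v = -1, z_uu = -21, z_uv = 0, z_vv = -6
E = 50, F = -7, G = 2; answer radicand W^2 = 51
unnormalised second-form numerators: l = -21, m = 0, n = -6; L = l/sqrt(51), and similarly M = m/sqrt(W^2), N = n/sqrt(W^2)
H = (E*n - 2*F*m + G*l) / (2*(EG - F^2)*sqrt(W^2)); E*n - 2*F*m + G*l = -342, EG - F^2 = 51, so H = (-57/17)/sqrt(51)


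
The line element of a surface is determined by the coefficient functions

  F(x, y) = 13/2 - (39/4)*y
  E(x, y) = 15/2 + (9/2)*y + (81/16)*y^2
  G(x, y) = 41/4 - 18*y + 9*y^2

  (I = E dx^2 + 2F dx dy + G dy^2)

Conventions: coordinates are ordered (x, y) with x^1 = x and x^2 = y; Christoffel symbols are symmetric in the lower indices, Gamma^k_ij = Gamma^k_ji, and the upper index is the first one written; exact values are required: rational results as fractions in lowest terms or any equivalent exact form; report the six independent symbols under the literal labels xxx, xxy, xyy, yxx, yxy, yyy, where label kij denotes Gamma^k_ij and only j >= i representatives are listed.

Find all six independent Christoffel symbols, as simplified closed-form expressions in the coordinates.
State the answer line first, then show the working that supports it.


Answer: Gamma_xxx = (-3159*y^2 + 702*y + 936)/(2916*y^4 - 3240*y^3 - 3627*y^2 + 2424*y + 2216), Gamma_xxy = (2916*y^3 - 4536*y^2 + 729*y + 1476)/(2916*y^4 - 3240*y^3 - 3627*y^2 + 2424*y + 2216), Gamma_xyy = (1872*y - 2652)/(2916*y^4 - 3240*y^3 - 3627*y^2 + 2424*y + 2216), Gamma_yxx = (-6561*y^3 - 8748*y^2 - 12312*y - 4320)/(11664*y^4 - 12960*y^3 - 14508*y^2 + 9696*y + 8864), Gamma_yxy = (3159*y^2 - 702*y - 936)/(2916*y^4 - 3240*y^3 - 3627*y^2 + 2424*y + 2216), Gamma_yyy = (2916*y^3 - 324*y^2 - 4356*y - 264)/(2916*y^4 - 3240*y^3 - 3627*y^2 + 2424*y + 2216)

E = 15/2 + (9/2)*y + (81/16)*y^2; F = 13/2 - (39/4)*y; G = 41/4 - 18*y + 9*y^2
Gamma^k_ij = (1/2) g^{kl} (d_i g_jl + d_j g_il - d_l g_ij), with g^inv = (1/(EG-F^2)) [[G, -F], [-F, E]]
first partials: E_x = 0, E_y = 9/2 + (81/8)*y, F_x = 0, F_y = -39/4, G_x = 0, G_y = -18 + 18*y
D = EG - F^2 = 277/8 + (303/8)*y - (3627/64)*y^2 - (405/8)*y^3 + (729/16)*y^4
expanded: Gamma^x_xx = (G E_x - 2F F_x + F E_y)/(2D), Gamma^x_xy = (G E_y - F G_x)/(2D), Gamma^x_yy = (2G F_y - G G_x - F G_y)/(2D), Gamma^y_xx = (2E F_x - E E_y - F E_x)/(2D), Gamma^y_xy = (E G_x - F E_y)/(2D), Gamma^y_yy = (E G_y - 2F F_y + F G_x)/(2D); substitute and cancel common factors


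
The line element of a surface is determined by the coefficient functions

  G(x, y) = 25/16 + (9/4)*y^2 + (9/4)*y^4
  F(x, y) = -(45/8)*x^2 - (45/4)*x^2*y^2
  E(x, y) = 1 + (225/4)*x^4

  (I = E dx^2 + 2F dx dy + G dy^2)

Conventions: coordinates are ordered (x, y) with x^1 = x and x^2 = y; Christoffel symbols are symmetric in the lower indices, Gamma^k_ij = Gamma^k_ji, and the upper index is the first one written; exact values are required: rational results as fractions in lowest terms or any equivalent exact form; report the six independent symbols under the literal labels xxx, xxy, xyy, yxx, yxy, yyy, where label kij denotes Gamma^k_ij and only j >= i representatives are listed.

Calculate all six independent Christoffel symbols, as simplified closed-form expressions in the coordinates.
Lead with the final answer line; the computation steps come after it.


Answer: Gamma_xxx = 1800*x^3/(900*x^4 + 36*y^4 + 36*y^2 + 25), Gamma_xxy = 0, Gamma_xyy = -360*x^2*y/(900*x^4 + 36*y^4 + 36*y^2 + 25), Gamma_yxx = (-360*x*y^2 - 180*x)/(900*x^4 + 36*y^4 + 36*y^2 + 25), Gamma_yxy = 0, Gamma_yyy = (72*y^3 + 36*y)/(900*x^4 + 36*y^4 + 36*y^2 + 25)

E = 1 + (225/4)*x^4; F = -(45/8)*x^2 - (45/4)*x^2*y^2; G = 25/16 + (9/4)*y^2 + (9/4)*y^4
Gamma^k_ij = (1/2) g^{kl} (d_i g_jl + d_j g_il - d_l g_ij), with g^inv = (1/(EG-F^2)) [[G, -F], [-F, E]]
first partials: E_x = 225*x^3, E_y = 0, F_x = -(45/4)*x - (45/2)*x*y^2, F_y = -(45/2)*x^2*y, G_x = 0, G_y = (9/2)*y + 9*y^3
D = EG - F^2 = 25/16 + (9/4)*y^2 + (9/4)*y^4 + (225/4)*x^4
expanded: Gamma^x_xx = (G E_x - 2F F_x + F E_y)/(2D), Gamma^x_xy = (G E_y - F G_x)/(2D), Gamma^x_yy = (2G F_y - G G_x - F G_y)/(2D), Gamma^y_xx = (2E F_x - E E_y - F E_x)/(2D), Gamma^y_xy = (E G_x - F E_y)/(2D), Gamma^y_yy = (E G_y - 2F F_y + F G_x)/(2D); substitute and cancel common factors


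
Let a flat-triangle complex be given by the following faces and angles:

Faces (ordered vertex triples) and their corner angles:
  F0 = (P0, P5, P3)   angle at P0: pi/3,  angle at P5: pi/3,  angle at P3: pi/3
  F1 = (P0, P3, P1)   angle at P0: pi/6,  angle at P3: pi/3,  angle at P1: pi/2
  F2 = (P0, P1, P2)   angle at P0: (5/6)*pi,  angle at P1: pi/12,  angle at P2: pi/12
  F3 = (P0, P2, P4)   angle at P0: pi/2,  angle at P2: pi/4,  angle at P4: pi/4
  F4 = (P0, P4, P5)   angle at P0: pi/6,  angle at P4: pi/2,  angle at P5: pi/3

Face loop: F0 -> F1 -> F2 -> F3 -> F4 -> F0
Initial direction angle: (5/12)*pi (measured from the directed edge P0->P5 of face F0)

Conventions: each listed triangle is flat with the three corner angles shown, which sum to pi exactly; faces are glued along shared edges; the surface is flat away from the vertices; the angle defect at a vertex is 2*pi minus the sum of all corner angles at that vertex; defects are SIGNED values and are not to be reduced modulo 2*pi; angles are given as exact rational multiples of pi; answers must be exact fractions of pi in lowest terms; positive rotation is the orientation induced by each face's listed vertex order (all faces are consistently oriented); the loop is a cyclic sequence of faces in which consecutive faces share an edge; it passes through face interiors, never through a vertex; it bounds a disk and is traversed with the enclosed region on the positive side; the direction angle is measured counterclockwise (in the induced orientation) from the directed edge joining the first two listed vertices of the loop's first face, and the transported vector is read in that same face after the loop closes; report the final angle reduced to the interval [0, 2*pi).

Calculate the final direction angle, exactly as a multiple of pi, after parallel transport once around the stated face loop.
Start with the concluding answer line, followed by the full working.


Answer: final direction angle = (5/12)*pi

enclosed vertex P0: corner angles sum to 2*pi, defect = 2*pi - 2*pi = 0
by Gauss-Bonnet the loop rotates the vector by the enclosed defect sum (positive orientation, mod 2*pi)
final angle = (5/12)*pi + 0 = (5/12)*pi (mod 2*pi)


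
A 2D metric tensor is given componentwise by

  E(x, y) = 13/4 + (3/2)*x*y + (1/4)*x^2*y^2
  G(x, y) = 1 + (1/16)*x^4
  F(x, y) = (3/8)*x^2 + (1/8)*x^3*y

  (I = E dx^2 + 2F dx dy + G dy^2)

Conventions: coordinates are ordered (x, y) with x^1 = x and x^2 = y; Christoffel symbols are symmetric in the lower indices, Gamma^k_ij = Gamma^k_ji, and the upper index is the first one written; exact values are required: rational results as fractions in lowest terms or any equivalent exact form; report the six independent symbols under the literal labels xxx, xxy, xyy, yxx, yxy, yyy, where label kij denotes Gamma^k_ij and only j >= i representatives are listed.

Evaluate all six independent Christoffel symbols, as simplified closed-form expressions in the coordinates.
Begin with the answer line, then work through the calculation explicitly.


Answer: Gamma_xxx = (4*x*y^2 + 12*y)/(x^4 + 4*x^2*y^2 + 24*x*y + 52), Gamma_xxy = (4*x^2*y + 12*x)/(x^4 + 4*x^2*y^2 + 24*x*y + 52), Gamma_xyy = 0, Gamma_yxx = 2*x^2*y/(x^4 + 4*x^2*y^2 + 24*x*y + 52), Gamma_yxy = 2*x^3/(x^4 + 4*x^2*y^2 + 24*x*y + 52), Gamma_yyy = 0

E = 13/4 + (3/2)*x*y + (1/4)*x^2*y^2; F = (3/8)*x^2 + (1/8)*x^3*y; G = 1 + (1/16)*x^4
Gamma^k_ij = (1/2) g^{kl} (d_i g_jl + d_j g_il - d_l g_ij), with g^inv = (1/(EG-F^2)) [[G, -F], [-F, E]]
first partials: E_x = (3/2)*y + (1/2)*x*y^2, E_y = (3/2)*x + (1/2)*x^2*y, F_x = (3/4)*x + (3/8)*x^2*y, F_y = (1/8)*x^3, G_x = (1/4)*x^3, G_y = 0
D = EG - F^2 = 13/4 + (3/2)*x*y + (1/4)*x^2*y^2 + (1/16)*x^4
expanded: Gamma^x_xx = (G E_x - 2F F_x + F E_y)/(2D), Gamma^x_xy = (G E_y - F G_x)/(2D), Gamma^x_yy = (2G F_y - G G_x - F G_y)/(2D), Gamma^y_xx = (2E F_x - E E_y - F E_x)/(2D), Gamma^y_xy = (E G_x - F E_y)/(2D), Gamma^y_yy = (E G_y - 2F F_y + F G_x)/(2D); substitute and cancel common factors


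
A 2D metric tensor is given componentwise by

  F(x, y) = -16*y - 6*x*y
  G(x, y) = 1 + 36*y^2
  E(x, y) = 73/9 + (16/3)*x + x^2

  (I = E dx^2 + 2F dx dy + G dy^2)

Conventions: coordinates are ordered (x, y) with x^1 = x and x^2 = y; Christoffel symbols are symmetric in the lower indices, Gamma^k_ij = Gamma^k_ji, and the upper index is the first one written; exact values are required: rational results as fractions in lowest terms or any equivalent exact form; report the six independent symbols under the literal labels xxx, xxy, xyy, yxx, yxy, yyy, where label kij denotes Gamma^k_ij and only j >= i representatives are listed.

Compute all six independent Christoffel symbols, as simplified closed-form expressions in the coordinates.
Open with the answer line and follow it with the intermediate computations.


Answer: Gamma_xxx = (9*x + 24)/(9*x^2 + 48*x + 324*y^2 + 73), Gamma_xxy = 0, Gamma_xyy = (-54*x - 144)/(9*x^2 + 48*x + 324*y^2 + 73), Gamma_yxx = -54*y/(9*x^2 + 48*x + 324*y^2 + 73), Gamma_yxy = 0, Gamma_yyy = 324*y/(9*x^2 + 48*x + 324*y^2 + 73)

E = 73/9 + (16/3)*x + x^2; F = -16*y - 6*x*y; G = 1 + 36*y^2
Gamma^k_ij = (1/2) g^{kl} (d_i g_jl + d_j g_il - d_l g_ij), with g^inv = (1/(EG-F^2)) [[G, -F], [-F, E]]
first partials: E_x = 16/3 + 2*x, E_y = 0, F_x = -6*y, F_y = -16 - 6*x, G_x = 0, G_y = 72*y
D = EG - F^2 = 73/9 + (16/3)*x + 36*y^2 + x^2
expanded: Gamma^x_xx = (G E_x - 2F F_x + F E_y)/(2D), Gamma^x_xy = (G E_y - F G_x)/(2D), Gamma^x_yy = (2G F_y - G G_x - F G_y)/(2D), Gamma^y_xx = (2E F_x - E E_y - F E_x)/(2D), Gamma^y_xy = (E G_x - F E_y)/(2D), Gamma^y_yy = (E G_y - 2F F_y + F G_x)/(2D); substitute and cancel common factors


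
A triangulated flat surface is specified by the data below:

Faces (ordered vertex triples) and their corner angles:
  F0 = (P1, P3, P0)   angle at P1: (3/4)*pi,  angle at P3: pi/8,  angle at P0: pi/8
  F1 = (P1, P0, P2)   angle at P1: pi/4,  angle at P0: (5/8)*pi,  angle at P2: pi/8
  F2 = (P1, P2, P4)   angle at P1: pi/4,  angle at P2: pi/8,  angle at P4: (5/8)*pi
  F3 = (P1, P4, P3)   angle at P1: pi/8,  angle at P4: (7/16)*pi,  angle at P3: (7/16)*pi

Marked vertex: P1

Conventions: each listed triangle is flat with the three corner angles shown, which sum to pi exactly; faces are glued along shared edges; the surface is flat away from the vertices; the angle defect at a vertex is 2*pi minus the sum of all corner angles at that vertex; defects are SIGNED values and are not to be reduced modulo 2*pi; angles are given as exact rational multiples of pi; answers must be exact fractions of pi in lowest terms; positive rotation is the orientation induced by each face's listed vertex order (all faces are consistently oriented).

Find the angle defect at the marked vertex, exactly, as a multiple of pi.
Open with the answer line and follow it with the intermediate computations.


Answer: defect(P1) = (5/8)*pi

Sum of corner angles at P1: (11/8)*pi
defect = 2*pi - (11/8)*pi


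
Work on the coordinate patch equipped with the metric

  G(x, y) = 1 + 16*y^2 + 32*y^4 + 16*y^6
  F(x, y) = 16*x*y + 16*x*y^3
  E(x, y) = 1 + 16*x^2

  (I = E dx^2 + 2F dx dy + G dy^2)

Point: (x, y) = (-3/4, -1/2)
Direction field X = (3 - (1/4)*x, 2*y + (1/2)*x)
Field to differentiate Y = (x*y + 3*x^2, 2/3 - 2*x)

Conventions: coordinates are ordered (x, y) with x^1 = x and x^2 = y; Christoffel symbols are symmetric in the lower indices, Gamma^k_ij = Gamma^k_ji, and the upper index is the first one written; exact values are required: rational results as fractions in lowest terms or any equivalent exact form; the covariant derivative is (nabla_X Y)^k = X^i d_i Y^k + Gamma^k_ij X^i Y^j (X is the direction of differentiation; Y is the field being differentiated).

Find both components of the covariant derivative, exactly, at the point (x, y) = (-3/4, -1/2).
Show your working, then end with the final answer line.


E = 10, F = 15/2, G = 29/4 at the point
E_x = -24, E_y = 0, F_x = -10, F_y = -21, G_x = 0, G_y = -35
EG - F^2 = 65/4;  g^inv = (4/65) * [[29/4, -15/2], [-15/2, 10]]
first-kind symbols [ij,l] = (1/2)(d_i g_jl + d_j g_il - d_l g_ij): [xx,x] = E_x/2 = -12, [xx,y] = F_x - E_y/2 = -10, [xy,x] = E_y/2 = 0, [xy,y] = G_x/2 = 0, [yy,x] = F_y - G_x/2 = -21, [yy,y] = G_y/2 = -35/2
Gamma^x_ij = (G*[ij,x] - F*[ij,y])/(EG - F^2), Gamma^y_ij = (E*[ij,y] - F*[ij,x])/(EG - F^2)
Gamma_xxx = -48/65, Gamma_xxy = 0, Gamma_xyy = -84/65, Gamma_yxx = -8/13, Gamma_yxy = 0, Gamma_yyy = -14/13
X = (51/16, -11/8), Y = (33/16, 13/6) at the point

Answer: (nabla_X Y)^x = -6619/416, (nabla_X Y)^y = -9001/1248


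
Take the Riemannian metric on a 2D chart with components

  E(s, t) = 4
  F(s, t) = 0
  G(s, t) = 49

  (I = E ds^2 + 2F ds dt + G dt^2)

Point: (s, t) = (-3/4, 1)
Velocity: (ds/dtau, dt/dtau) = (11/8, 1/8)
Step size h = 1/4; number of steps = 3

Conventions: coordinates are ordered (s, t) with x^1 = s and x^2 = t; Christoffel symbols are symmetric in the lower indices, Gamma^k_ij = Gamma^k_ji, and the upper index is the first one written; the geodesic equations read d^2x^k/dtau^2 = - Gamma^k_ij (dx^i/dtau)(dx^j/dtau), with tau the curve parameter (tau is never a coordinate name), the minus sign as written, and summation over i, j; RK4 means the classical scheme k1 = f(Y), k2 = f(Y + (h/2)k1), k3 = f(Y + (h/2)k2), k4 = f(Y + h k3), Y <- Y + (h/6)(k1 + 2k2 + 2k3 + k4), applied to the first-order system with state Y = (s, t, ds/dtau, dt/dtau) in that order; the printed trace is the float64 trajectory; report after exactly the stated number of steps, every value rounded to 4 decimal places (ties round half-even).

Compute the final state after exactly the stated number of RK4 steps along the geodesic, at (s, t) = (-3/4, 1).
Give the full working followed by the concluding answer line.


f(Y) = (ds/dtau, dt/dtau, -Gamma^s_ij Y'^i Y'^j, -Gamma^t_ij Y'^i Y'^j) with the Gammas evaluated at the stage position; h = 0.250000; intermediate values shown to 6 dp
step 0: s = -0.7500, t = 1.0000, ds/dtau = 1.3750, dt/dtau = 0.1250
step 1:
  k1: at (s, t) = (-0.750000, 1.000000), (ds/dtau, dt/dtau) = (1.375000, 0.125000); Gamma_sss = 0.000000, Gamma_sst = 0.000000, Gamma_stt = 0.000000, Gamma_tss = 0.000000, Gamma_tst = 0.000000, Gamma_ttt = 0.000000; k1 = (1.375000, 0.125000, 0.000000, 0.000000)
  k2: at (s, t) = (-0.578125, 1.015625), (ds/dtau, dt/dtau) = (1.375000, 0.125000); Gamma_sss = 0.000000, Gamma_sst = 0.000000, Gamma_stt = 0.000000, Gamma_tss = 0.000000, Gamma_tst = 0.000000, Gamma_ttt = 0.000000; k2 = (1.375000, 0.125000, 0.000000, 0.000000)
  k3: at (s, t) = (-0.578125, 1.015625), (ds/dtau, dt/dtau) = (1.375000, 0.125000); Gamma_sss = 0.000000, Gamma_sst = 0.000000, Gamma_stt = 0.000000, Gamma_tss = 0.000000, Gamma_tst = 0.000000, Gamma_ttt = 0.000000; k3 = (1.375000, 0.125000, 0.000000, 0.000000)
  k4: at (s, t) = (-0.406250, 1.031250), (ds/dtau, dt/dtau) = (1.375000, 0.125000); Gamma_sss = 0.000000, Gamma_sst = 0.000000, Gamma_stt = 0.000000, Gamma_tss = 0.000000, Gamma_tst = 0.000000, Gamma_ttt = 0.000000; k4 = (1.375000, 0.125000, 0.000000, 0.000000)
  Y <- Y + (h/6)(k1 + 2k2 + 2k3 + k4): s = -0.4062, t = 1.0312, ds/dtau = 1.3750, dt/dtau = 0.1250
step 2:
  k1: at (s, t) = (-0.406250, 1.031250), (ds/dtau, dt/dtau) = (1.375000, 0.125000); Gamma_sss = 0.000000, Gamma_sst = 0.000000, Gamma_stt = 0.000000, Gamma_tss = 0.000000, Gamma_tst = 0.000000, Gamma_ttt = 0.000000; k1 = (1.375000, 0.125000, 0.000000, 0.000000)
  k2: at (s, t) = (-0.234375, 1.046875), (ds/dtau, dt/dtau) = (1.375000, 0.125000); Gamma_sss = 0.000000, Gamma_sst = 0.000000, Gamma_stt = 0.000000, Gamma_tss = 0.000000, Gamma_tst = 0.000000, Gamma_ttt = 0.000000; k2 = (1.375000, 0.125000, 0.000000, 0.000000)
  k3: at (s, t) = (-0.234375, 1.046875), (ds/dtau, dt/dtau) = (1.375000, 0.125000); Gamma_sss = 0.000000, Gamma_sst = 0.000000, Gamma_stt = 0.000000, Gamma_tss = 0.000000, Gamma_tst = 0.000000, Gamma_ttt = 0.000000; k3 = (1.375000, 0.125000, 0.000000, 0.000000)
  k4: at (s, t) = (-0.062500, 1.062500), (ds/dtau, dt/dtau) = (1.375000, 0.125000); Gamma_sss = 0.000000, Gamma_sst = 0.000000, Gamma_stt = 0.000000, Gamma_tss = 0.000000, Gamma_tst = 0.000000, Gamma_ttt = 0.000000; k4 = (1.375000, 0.125000, 0.000000, 0.000000)
  Y <- Y + (h/6)(k1 + 2k2 + 2k3 + k4): s = -0.0625, t = 1.0625, ds/dtau = 1.3750, dt/dtau = 0.1250
step 3:
  k1: at (s, t) = (-0.062500, 1.062500), (ds/dtau, dt/dtau) = (1.375000, 0.125000); Gamma_sss = 0.000000, Gamma_sst = 0.000000, Gamma_stt = 0.000000, Gamma_tss = 0.000000, Gamma_tst = 0.000000, Gamma_ttt = 0.000000; k1 = (1.375000, 0.125000, 0.000000, 0.000000)
  k2: at (s, t) = (0.109375, 1.078125), (ds/dtau, dt/dtau) = (1.375000, 0.125000); Gamma_sss = 0.000000, Gamma_sst = 0.000000, Gamma_stt = 0.000000, Gamma_tss = 0.000000, Gamma_tst = 0.000000, Gamma_ttt = 0.000000; k2 = (1.375000, 0.125000, 0.000000, 0.000000)
  k3: at (s, t) = (0.109375, 1.078125), (ds/dtau, dt/dtau) = (1.375000, 0.125000); Gamma_sss = 0.000000, Gamma_sst = 0.000000, Gamma_stt = 0.000000, Gamma_tss = 0.000000, Gamma_tst = 0.000000, Gamma_ttt = 0.000000; k3 = (1.375000, 0.125000, 0.000000, 0.000000)
  k4: at (s, t) = (0.281250, 1.093750), (ds/dtau, dt/dtau) = (1.375000, 0.125000); Gamma_sss = 0.000000, Gamma_sst = 0.000000, Gamma_stt = 0.000000, Gamma_tss = 0.000000, Gamma_tst = 0.000000, Gamma_ttt = 0.000000; k4 = (1.375000, 0.125000, 0.000000, 0.000000)
  Y <- Y + (h/6)(k1 + 2k2 + 2k3 + k4): s = 0.2812, t = 1.0938, ds/dtau = 1.3750, dt/dtau = 0.1250

Answer: s = 0.2812, t = 1.0938, ds/dtau = 1.3750, dt/dtau = 0.1250
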